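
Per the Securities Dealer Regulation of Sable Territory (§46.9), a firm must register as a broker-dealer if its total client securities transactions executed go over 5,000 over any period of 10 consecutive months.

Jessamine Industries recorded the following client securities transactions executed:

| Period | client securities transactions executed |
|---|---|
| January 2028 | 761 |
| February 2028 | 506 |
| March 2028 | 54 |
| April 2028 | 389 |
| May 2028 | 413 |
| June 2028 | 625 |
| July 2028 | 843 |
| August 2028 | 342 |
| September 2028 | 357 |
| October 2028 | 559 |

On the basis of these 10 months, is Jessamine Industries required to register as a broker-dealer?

No

Total client securities transactions executed: 761 + 506 + 54 + 389 + 413 + 625 + 843 + 342 + 357 + 559 = 4,849.
4,849 ≤ 5,000, so the threshold is not exceeded.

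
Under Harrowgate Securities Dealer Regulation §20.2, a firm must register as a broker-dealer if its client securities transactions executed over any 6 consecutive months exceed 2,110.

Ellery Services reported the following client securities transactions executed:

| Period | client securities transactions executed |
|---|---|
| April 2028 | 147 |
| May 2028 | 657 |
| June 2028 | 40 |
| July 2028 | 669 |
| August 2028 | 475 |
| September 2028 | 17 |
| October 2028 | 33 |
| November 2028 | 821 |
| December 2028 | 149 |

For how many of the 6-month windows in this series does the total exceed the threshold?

1

April 2028–September 2028: 147 + 657 + 40 + 669 + 475 + 17 = 2,005 (under)
May 2028–October 2028: 657 + 40 + 669 + 475 + 17 + 33 = 1,891 (under)
June 2028–November 2028: 40 + 669 + 475 + 17 + 33 + 821 = 2,055 (under)
July 2028–December 2028: 669 + 475 + 17 + 33 + 821 + 149 = 2,164 (over)
1 window exceeds the threshold.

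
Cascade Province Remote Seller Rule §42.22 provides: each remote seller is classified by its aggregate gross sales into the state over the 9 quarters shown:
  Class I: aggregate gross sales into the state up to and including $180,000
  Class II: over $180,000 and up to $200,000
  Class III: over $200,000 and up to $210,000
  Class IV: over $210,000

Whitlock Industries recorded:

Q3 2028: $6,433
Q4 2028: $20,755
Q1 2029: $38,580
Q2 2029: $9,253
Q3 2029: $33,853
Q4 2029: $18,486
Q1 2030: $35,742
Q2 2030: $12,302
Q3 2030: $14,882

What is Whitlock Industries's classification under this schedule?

Aggregate gross sales into the state: $6,433 + $20,755 + $38,580 + $9,253 + $33,853 + $18,486 + $35,742 + $12,302 + $14,882 = $190,286.
$180,000 < $190,286 ≤ $200,000, so Class II applies.

Class II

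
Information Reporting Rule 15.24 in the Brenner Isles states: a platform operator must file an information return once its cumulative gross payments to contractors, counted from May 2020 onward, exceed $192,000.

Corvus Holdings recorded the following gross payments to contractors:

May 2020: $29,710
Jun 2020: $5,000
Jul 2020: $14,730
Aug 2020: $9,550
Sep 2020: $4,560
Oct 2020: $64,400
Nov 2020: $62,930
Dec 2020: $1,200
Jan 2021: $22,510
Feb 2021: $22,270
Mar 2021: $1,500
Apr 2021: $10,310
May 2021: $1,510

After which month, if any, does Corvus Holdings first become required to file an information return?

Dec 2020

Through May 2020: $29,710
Through Jun 2020: $34,710
Through Jul 2020: $49,440
Through Aug 2020: $58,990
Through Sep 2020: $63,550
Through Oct 2020: $127,950
Through Nov 2020: $190,880
Through Dec 2020: $192,080 ← exceeds threshold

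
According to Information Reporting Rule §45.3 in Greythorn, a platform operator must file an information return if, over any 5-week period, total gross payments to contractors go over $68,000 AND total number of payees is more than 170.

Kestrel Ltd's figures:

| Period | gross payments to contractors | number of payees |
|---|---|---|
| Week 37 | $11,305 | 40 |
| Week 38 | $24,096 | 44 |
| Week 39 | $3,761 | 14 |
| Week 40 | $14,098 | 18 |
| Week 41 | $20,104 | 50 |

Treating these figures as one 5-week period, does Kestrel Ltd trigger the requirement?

No

Total gross payments to contractors: $11,305 + $24,096 + $3,761 + $14,098 + $20,104 = $73,364 (> $68,000).
Total number of payees: 40 + 44 + 14 + 18 + 50 = 166 (≤ 170).
The test is 'and': the rule requires both, and at least one is not exceeded.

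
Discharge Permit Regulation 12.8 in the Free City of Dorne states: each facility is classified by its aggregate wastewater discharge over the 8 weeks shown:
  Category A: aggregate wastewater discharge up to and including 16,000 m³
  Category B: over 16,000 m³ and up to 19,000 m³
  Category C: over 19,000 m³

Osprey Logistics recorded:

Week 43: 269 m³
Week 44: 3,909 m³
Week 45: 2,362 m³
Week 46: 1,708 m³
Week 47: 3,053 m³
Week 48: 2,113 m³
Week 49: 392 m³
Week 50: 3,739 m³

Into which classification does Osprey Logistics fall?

Aggregate wastewater discharge: 269 m³ + 3,909 m³ + 2,362 m³ + 1,708 m³ + 3,053 m³ + 2,113 m³ + 392 m³ + 3,739 m³ = 17,545 m³.
16,000 m³ < 17,545 m³ ≤ 19,000 m³, so Category B applies.

Category B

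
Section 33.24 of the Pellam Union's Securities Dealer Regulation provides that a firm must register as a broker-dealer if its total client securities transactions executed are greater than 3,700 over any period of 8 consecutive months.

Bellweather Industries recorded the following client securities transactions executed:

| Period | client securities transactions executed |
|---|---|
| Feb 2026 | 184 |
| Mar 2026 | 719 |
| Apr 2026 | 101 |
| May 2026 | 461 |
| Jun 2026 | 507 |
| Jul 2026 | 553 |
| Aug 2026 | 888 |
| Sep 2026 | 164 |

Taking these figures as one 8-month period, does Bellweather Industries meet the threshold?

No

Total client securities transactions executed: 184 + 719 + 101 + 461 + 507 + 553 + 888 + 164 = 3,577.
3,577 ≤ 3,700, so the threshold is not exceeded.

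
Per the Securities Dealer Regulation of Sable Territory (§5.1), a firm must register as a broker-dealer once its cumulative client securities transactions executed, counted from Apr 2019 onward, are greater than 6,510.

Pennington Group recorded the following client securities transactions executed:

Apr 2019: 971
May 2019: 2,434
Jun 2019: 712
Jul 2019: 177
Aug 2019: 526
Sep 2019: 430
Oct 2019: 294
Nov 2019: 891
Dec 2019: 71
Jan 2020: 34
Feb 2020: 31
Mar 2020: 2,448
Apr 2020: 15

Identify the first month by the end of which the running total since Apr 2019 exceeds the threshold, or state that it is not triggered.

Through Apr 2019: 971
Through May 2019: 3,405
Through Jun 2019: 4,117
Through Jul 2019: 4,294
Through Aug 2019: 4,820
Through Sep 2019: 5,250
Through Oct 2019: 5,544
Through Nov 2019: 6,435
Through Dec 2019: 6,506
Through Jan 2020: 6,540 ← exceeds threshold

Jan 2020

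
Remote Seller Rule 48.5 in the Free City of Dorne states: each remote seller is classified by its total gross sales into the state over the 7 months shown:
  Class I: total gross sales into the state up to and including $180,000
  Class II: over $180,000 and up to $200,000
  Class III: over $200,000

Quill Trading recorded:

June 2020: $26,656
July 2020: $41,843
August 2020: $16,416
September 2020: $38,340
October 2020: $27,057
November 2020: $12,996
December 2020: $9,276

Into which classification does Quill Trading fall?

Class I

Total gross sales into the state: $26,656 + $41,843 + $16,416 + $38,340 + $27,057 + $12,996 + $9,276 = $172,584.
$172,584 ≤ $180,000, so Class I applies.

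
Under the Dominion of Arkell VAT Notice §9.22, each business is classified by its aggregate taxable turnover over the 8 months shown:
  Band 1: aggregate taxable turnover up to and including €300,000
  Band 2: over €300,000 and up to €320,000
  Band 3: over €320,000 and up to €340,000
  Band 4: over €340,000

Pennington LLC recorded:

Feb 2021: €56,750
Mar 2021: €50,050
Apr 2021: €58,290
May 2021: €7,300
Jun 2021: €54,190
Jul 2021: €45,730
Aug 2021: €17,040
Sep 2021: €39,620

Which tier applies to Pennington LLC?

Band 3

Aggregate taxable turnover: €56,750 + €50,050 + €58,290 + €7,300 + €54,190 + €45,730 + €17,040 + €39,620 = €328,970.
€320,000 < €328,970 ≤ €340,000, so Band 3 applies.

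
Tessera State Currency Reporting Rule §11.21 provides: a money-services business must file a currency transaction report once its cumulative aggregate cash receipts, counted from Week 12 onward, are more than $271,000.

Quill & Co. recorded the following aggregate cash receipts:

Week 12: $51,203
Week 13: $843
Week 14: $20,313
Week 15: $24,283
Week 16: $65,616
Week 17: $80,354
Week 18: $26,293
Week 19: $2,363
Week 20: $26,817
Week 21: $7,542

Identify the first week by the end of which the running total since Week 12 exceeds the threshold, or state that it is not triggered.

Week 19

Through Week 12: $51,203
Through Week 13: $52,046
Through Week 14: $72,359
Through Week 15: $96,642
Through Week 16: $162,258
Through Week 17: $242,612
Through Week 18: $268,905
Through Week 19: $271,268 ← exceeds threshold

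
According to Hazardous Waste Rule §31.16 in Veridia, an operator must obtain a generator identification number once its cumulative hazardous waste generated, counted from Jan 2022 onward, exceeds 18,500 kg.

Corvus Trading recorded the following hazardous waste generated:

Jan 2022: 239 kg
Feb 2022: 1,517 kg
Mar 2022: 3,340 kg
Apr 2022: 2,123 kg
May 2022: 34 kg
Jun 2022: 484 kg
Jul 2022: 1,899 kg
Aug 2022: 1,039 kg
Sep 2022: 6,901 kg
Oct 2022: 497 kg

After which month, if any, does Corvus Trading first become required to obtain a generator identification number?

Not triggered

Through Jan 2022: 239 kg
Through Feb 2022: 1,756 kg
Through Mar 2022: 5,096 kg
Through Apr 2022: 7,219 kg
Through May 2022: 7,253 kg
Through Jun 2022: 7,737 kg
Through Jul 2022: 9,636 kg
Through Aug 2022: 10,675 kg
Through Sep 2022: 17,576 kg
Through Oct 2022: 18,073 kg
Final cumulative total 18,073 kg ≤ 18,500 kg; the threshold is never exceeded.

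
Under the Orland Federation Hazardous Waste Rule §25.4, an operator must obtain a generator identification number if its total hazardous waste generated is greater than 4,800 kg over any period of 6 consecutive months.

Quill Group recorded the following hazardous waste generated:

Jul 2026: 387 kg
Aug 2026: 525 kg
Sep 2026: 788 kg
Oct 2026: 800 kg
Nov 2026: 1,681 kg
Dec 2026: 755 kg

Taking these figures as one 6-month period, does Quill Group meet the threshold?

Total hazardous waste generated: 387 kg + 525 kg + 788 kg + 800 kg + 1,681 kg + 755 kg = 4,936 kg.
4,936 kg > 4,800 kg, so the threshold is exceeded.

Yes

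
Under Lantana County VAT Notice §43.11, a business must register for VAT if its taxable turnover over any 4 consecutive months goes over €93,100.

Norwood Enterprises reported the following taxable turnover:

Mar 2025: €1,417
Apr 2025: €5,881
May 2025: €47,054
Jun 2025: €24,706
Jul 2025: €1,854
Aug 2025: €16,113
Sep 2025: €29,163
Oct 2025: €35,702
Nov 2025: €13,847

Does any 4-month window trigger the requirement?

Yes

Mar 2025–Jun 2025: €1,417 + €5,881 + €47,054 + €24,706 = €79,058 (under)
Apr 2025–Jul 2025: €5,881 + €47,054 + €24,706 + €1,854 = €79,495 (under)
May 2025–Aug 2025: €47,054 + €24,706 + €1,854 + €16,113 = €89,727 (under)
Jun 2025–Sep 2025: €24,706 + €1,854 + €16,113 + €29,163 = €71,836 (under)
Jul 2025–Oct 2025: €1,854 + €16,113 + €29,163 + €35,702 = €82,832 (under)
Aug 2025–Nov 2025: €16,113 + €29,163 + €35,702 + €13,847 = €94,825 (over)
At least one window exceeds €93,100.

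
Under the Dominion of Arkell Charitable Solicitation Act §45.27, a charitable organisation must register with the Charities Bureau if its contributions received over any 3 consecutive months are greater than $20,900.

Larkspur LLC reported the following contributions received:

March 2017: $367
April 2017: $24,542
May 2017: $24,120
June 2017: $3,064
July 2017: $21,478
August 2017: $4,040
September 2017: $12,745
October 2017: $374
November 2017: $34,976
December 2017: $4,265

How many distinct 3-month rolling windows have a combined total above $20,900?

7

March 2017–May 2017: $367 + $24,542 + $24,120 = $49,029 (over)
April 2017–June 2017: $24,542 + $24,120 + $3,064 = $51,726 (over)
May 2017–July 2017: $24,120 + $3,064 + $21,478 = $48,662 (over)
June 2017–August 2017: $3,064 + $21,478 + $4,040 = $28,582 (over)
July 2017–September 2017: $21,478 + $4,040 + $12,745 = $38,263 (over)
August 2017–October 2017: $4,040 + $12,745 + $374 = $17,159 (under)
September 2017–November 2017: $12,745 + $374 + $34,976 = $48,095 (over)
October 2017–December 2017: $374 + $34,976 + $4,265 = $39,615 (over)
7 windows exceed the threshold.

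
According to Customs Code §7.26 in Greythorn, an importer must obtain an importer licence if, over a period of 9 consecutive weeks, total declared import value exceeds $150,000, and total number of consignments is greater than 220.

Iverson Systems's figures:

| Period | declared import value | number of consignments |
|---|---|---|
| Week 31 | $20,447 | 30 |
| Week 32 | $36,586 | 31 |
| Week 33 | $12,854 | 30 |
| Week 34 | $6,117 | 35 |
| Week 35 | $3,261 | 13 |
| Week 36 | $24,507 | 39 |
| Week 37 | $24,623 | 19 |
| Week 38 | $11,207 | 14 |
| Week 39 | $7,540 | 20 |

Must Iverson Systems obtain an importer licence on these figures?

Total declared import value: $20,447 + $36,586 + $12,854 + $6,117 + $3,261 + $24,507 + $24,623 + $11,207 + $7,540 = $147,142 (≤ $150,000).
Total number of consignments: 30 + 31 + 30 + 35 + 13 + 39 + 19 + 14 + 20 = 231 (> 220).
The test is 'and': the rule requires both, and at least one is not exceeded.

No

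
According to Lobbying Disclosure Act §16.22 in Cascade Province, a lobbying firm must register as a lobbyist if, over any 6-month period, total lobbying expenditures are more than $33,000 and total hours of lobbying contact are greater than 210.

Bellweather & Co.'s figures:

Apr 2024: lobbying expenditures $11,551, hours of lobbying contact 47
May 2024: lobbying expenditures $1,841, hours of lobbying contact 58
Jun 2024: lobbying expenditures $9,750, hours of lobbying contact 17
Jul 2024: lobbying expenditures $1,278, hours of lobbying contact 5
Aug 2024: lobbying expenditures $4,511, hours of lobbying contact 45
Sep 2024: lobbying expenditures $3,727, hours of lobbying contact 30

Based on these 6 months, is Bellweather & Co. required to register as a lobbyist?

No

Total lobbying expenditures: $11,551 + $1,841 + $9,750 + $1,278 + $4,511 + $3,727 = $32,658 (≤ $33,000).
Total hours of lobbying contact: 47 + 58 + 17 + 5 + 45 + 30 = 202 (≤ 210).
The test is 'and': the rule requires both, and at least one is not exceeded.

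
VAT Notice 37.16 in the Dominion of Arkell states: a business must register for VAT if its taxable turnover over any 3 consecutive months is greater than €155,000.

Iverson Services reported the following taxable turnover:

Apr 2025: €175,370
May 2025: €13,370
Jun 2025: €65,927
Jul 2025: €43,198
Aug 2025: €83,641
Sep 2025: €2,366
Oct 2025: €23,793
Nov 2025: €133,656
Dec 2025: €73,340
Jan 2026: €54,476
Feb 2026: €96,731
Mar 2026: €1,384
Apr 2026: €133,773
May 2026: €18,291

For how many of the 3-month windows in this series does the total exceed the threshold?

Apr 2025–Jun 2025: €175,370 + €13,370 + €65,927 = €254,667 (over)
May 2025–Jul 2025: €13,370 + €65,927 + €43,198 = €122,495 (under)
Jun 2025–Aug 2025: €65,927 + €43,198 + €83,641 = €192,766 (over)
Jul 2025–Sep 2025: €43,198 + €83,641 + €2,366 = €129,205 (under)
Aug 2025–Oct 2025: €83,641 + €2,366 + €23,793 = €109,800 (under)
Sep 2025–Nov 2025: €2,366 + €23,793 + €133,656 = €159,815 (over)
Oct 2025–Dec 2025: €23,793 + €133,656 + €73,340 = €230,789 (over)
Nov 2025–Jan 2026: €133,656 + €73,340 + €54,476 = €261,472 (over)
Dec 2025–Feb 2026: €73,340 + €54,476 + €96,731 = €224,547 (over)
Jan 2026–Mar 2026: €54,476 + €96,731 + €1,384 = €152,591 (under)
Feb 2026–Apr 2026: €96,731 + €1,384 + €133,773 = €231,888 (over)
Mar 2026–May 2026: €1,384 + €133,773 + €18,291 = €153,448 (under)
7 windows exceed the threshold.

7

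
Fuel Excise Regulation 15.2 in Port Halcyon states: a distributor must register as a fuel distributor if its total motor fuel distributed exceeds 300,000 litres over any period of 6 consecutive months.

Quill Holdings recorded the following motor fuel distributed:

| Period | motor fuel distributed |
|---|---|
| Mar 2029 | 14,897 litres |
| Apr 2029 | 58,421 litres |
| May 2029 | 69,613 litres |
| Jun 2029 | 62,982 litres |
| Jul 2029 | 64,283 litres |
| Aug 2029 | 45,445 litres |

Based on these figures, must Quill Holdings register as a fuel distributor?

Total motor fuel distributed: 14,897 litres + 58,421 litres + 69,613 litres + 62,982 litres + 64,283 litres + 45,445 litres = 315,641 litres.
315,641 litres > 300,000 litres, so the threshold is exceeded.

Yes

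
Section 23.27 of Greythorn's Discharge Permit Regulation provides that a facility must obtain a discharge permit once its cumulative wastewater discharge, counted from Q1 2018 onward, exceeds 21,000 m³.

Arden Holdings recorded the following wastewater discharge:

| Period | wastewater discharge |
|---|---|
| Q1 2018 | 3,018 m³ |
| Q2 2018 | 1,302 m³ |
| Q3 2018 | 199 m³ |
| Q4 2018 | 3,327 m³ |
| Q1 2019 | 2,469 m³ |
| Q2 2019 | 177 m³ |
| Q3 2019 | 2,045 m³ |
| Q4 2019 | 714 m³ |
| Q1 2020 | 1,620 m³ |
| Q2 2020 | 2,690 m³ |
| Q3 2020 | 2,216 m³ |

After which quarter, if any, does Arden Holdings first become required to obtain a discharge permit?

Not triggered

Through Q1 2018: 3,018 m³
Through Q2 2018: 4,320 m³
Through Q3 2018: 4,519 m³
Through Q4 2018: 7,846 m³
Through Q1 2019: 10,315 m³
Through Q2 2019: 10,492 m³
Through Q3 2019: 12,537 m³
Through Q4 2019: 13,251 m³
Through Q1 2020: 14,871 m³
Through Q2 2020: 17,561 m³
Through Q3 2020: 19,777 m³
Final cumulative total 19,777 m³ ≤ 21,000 m³; the threshold is never exceeded.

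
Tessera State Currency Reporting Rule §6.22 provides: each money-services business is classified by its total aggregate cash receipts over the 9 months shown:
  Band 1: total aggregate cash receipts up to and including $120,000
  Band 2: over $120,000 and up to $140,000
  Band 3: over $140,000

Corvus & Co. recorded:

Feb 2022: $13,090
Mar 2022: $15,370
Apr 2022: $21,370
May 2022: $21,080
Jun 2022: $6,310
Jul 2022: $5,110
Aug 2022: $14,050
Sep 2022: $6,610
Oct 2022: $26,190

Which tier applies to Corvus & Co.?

Total aggregate cash receipts: $13,090 + $15,370 + $21,370 + $21,080 + $6,310 + $5,110 + $14,050 + $6,610 + $26,190 = $129,180.
$120,000 < $129,180 ≤ $140,000, so Band 2 applies.

Band 2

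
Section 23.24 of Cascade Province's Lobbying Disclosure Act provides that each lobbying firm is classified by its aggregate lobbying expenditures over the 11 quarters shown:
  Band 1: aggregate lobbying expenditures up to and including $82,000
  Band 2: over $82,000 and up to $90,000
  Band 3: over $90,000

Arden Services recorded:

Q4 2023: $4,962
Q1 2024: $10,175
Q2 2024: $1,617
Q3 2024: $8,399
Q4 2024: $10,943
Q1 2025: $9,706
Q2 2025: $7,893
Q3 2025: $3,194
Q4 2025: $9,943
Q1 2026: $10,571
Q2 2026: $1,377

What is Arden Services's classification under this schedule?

Aggregate lobbying expenditures: $4,962 + $10,175 + $1,617 + $8,399 + $10,943 + $9,706 + $7,893 + $3,194 + $9,943 + $10,571 + $1,377 = $78,780.
$78,780 ≤ $82,000, so Band 1 applies.

Band 1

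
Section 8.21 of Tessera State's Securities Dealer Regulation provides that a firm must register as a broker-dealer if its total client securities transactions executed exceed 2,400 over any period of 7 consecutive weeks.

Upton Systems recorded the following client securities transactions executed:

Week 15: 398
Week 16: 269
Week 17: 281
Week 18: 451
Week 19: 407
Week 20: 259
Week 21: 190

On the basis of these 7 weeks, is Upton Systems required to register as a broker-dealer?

Total client securities transactions executed: 398 + 269 + 281 + 451 + 407 + 259 + 190 = 2,255.
2,255 ≤ 2,400, so the threshold is not exceeded.

No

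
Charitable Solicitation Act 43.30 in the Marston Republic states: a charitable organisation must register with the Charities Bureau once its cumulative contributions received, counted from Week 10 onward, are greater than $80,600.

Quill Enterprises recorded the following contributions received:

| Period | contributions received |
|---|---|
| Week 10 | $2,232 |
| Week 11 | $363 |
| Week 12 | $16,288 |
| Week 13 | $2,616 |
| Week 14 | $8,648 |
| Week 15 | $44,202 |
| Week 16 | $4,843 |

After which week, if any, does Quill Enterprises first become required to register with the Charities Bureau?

Through Week 10: $2,232
Through Week 11: $2,595
Through Week 12: $18,883
Through Week 13: $21,499
Through Week 14: $30,147
Through Week 15: $74,349
Through Week 16: $79,192
Final cumulative total $79,192 ≤ $80,600; the threshold is never exceeded.

Not triggered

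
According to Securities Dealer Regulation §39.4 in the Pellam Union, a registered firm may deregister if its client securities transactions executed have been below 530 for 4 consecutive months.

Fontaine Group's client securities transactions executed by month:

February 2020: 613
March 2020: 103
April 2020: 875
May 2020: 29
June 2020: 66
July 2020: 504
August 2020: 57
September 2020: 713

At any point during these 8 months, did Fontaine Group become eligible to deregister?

Months below 530: March 2020, May 2020, June 2020, July 2020, August 2020.
Longest run of consecutive months below the threshold: 4.
4 ≥ 4, so Fontaine Group became eligible.

Yes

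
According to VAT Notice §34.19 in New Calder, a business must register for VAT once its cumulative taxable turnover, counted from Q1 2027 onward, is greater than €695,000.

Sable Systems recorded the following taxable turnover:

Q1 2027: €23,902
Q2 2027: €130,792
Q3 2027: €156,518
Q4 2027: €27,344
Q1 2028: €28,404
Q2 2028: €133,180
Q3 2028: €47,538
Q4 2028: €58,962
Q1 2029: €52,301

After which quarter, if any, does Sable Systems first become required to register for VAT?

Through Q1 2027: €23,902
Through Q2 2027: €154,694
Through Q3 2027: €311,212
Through Q4 2027: €338,556
Through Q1 2028: €366,960
Through Q2 2028: €500,140
Through Q3 2028: €547,678
Through Q4 2028: €606,640
Through Q1 2029: €658,941
Final cumulative total €658,941 ≤ €695,000; the threshold is never exceeded.

Not triggered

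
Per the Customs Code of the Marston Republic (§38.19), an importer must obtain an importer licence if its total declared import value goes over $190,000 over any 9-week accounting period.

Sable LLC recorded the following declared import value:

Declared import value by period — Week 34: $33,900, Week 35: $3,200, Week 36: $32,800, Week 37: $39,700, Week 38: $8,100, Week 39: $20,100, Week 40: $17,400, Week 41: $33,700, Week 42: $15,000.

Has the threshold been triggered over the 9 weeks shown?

Total declared import value: $33,900 + $3,200 + $32,800 + $39,700 + $8,100 + $20,100 + $17,400 + $33,700 + $15,000 = $203,900.
$203,900 > $190,000, so the threshold is exceeded.

Yes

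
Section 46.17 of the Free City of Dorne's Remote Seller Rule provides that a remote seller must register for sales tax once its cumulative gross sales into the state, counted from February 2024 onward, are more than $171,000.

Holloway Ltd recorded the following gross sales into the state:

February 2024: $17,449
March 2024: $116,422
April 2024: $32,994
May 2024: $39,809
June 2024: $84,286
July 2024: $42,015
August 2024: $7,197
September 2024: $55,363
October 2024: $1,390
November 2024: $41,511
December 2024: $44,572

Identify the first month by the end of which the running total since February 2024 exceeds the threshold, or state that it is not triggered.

Through February 2024: $17,449
Through March 2024: $133,871
Through April 2024: $166,865
Through May 2024: $206,674 ← exceeds threshold

May 2024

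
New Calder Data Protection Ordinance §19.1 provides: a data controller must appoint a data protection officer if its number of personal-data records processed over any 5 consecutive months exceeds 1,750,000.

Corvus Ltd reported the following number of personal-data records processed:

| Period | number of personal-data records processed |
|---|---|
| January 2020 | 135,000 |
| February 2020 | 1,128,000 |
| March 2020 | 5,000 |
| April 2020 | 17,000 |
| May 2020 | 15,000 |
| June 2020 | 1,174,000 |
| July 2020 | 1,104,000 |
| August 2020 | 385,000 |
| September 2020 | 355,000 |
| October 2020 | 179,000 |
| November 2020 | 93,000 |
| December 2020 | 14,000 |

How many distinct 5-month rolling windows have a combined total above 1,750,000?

6

January 2020–May 2020: 135,000 + 1,128,000 + 5,000 + 17,000 + 15,000 = 1,300,000 (under)
February 2020–June 2020: 1,128,000 + 5,000 + 17,000 + 15,000 + 1,174,000 = 2,339,000 (over)
March 2020–July 2020: 5,000 + 17,000 + 15,000 + 1,174,000 + 1,104,000 = 2,315,000 (over)
April 2020–August 2020: 17,000 + 15,000 + 1,174,000 + 1,104,000 + 385,000 = 2,695,000 (over)
May 2020–September 2020: 15,000 + 1,174,000 + 1,104,000 + 385,000 + 355,000 = 3,033,000 (over)
June 2020–October 2020: 1,174,000 + 1,104,000 + 385,000 + 355,000 + 179,000 = 3,197,000 (over)
July 2020–November 2020: 1,104,000 + 385,000 + 355,000 + 179,000 + 93,000 = 2,116,000 (over)
August 2020–December 2020: 385,000 + 355,000 + 179,000 + 93,000 + 14,000 = 1,026,000 (under)
6 windows exceed the threshold.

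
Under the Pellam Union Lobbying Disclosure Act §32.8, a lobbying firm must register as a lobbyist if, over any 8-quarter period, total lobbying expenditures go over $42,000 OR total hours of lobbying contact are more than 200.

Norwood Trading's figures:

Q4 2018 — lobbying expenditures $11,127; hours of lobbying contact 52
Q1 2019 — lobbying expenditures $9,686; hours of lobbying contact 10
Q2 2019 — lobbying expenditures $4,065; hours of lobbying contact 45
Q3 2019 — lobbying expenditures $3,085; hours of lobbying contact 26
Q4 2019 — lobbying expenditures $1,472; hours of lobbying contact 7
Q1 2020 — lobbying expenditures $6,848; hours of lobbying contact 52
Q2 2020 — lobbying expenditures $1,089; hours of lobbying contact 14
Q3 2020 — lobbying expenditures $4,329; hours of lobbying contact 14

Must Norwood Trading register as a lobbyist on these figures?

Total lobbying expenditures: $11,127 + $9,686 + $4,065 + $3,085 + $1,472 + $6,848 + $1,089 + $4,329 = $41,701 (≤ $42,000).
Total hours of lobbying contact: 52 + 10 + 45 + 26 + 7 + 52 + 14 + 14 = 220 (> 200).
The test is 'or': at least one threshold is exceeded.

Yes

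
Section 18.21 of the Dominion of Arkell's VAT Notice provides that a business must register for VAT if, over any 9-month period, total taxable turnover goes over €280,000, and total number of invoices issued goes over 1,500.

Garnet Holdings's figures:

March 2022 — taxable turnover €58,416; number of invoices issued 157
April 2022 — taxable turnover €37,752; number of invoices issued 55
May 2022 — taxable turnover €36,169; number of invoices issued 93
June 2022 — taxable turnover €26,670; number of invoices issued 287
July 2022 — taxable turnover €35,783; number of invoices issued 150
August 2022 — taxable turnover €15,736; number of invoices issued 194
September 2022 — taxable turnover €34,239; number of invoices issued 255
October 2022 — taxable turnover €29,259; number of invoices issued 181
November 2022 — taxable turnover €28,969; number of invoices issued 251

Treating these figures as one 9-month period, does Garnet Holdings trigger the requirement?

Yes

Total taxable turnover: €58,416 + €37,752 + €36,169 + €26,670 + €35,783 + €15,736 + €34,239 + €29,259 + €28,969 = €302,993 (> €280,000).
Total number of invoices issued: 157 + 55 + 93 + 287 + 150 + 194 + 255 + 181 + 251 = 1,623 (> 1,500).
The test is 'and': both thresholds are exceeded.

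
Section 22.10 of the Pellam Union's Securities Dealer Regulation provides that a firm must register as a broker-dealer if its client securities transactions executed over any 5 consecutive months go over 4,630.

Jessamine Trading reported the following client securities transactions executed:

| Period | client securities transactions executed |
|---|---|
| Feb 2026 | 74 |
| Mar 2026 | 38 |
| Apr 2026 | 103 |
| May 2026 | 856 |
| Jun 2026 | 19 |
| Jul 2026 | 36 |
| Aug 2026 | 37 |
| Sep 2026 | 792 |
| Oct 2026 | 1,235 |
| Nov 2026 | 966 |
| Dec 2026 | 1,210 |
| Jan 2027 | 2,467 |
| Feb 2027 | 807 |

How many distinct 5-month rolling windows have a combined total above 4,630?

2

Feb 2026–Jun 2026: 74 + 38 + 103 + 856 + 19 = 1,090 (under)
Mar 2026–Jul 2026: 38 + 103 + 856 + 19 + 36 = 1,052 (under)
Apr 2026–Aug 2026: 103 + 856 + 19 + 36 + 37 = 1,051 (under)
May 2026–Sep 2026: 856 + 19 + 36 + 37 + 792 = 1,740 (under)
Jun 2026–Oct 2026: 19 + 36 + 37 + 792 + 1,235 = 2,119 (under)
Jul 2026–Nov 2026: 36 + 37 + 792 + 1,235 + 966 = 3,066 (under)
Aug 2026–Dec 2026: 37 + 792 + 1,235 + 966 + 1,210 = 4,240 (under)
Sep 2026–Jan 2027: 792 + 1,235 + 966 + 1,210 + 2,467 = 6,670 (over)
Oct 2026–Feb 2027: 1,235 + 966 + 1,210 + 2,467 + 807 = 6,685 (over)
2 windows exceed the threshold.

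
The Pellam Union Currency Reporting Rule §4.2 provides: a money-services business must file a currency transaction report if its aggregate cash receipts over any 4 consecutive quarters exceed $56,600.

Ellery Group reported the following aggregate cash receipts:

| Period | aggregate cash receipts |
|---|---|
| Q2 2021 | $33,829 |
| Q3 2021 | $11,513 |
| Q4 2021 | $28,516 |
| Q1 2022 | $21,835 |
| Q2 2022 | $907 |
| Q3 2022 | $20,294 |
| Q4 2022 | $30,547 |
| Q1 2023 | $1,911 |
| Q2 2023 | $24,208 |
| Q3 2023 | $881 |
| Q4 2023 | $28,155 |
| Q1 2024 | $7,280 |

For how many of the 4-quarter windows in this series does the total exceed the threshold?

7

Q2 2021–Q1 2022: $33,829 + $11,513 + $28,516 + $21,835 = $95,693 (over)
Q3 2021–Q2 2022: $11,513 + $28,516 + $21,835 + $907 = $62,771 (over)
Q4 2021–Q3 2022: $28,516 + $21,835 + $907 + $20,294 = $71,552 (over)
Q1 2022–Q4 2022: $21,835 + $907 + $20,294 + $30,547 = $73,583 (over)
Q2 2022–Q1 2023: $907 + $20,294 + $30,547 + $1,911 = $53,659 (under)
Q3 2022–Q2 2023: $20,294 + $30,547 + $1,911 + $24,208 = $76,960 (over)
Q4 2022–Q3 2023: $30,547 + $1,911 + $24,208 + $881 = $57,547 (over)
Q1 2023–Q4 2023: $1,911 + $24,208 + $881 + $28,155 = $55,155 (under)
Q2 2023–Q1 2024: $24,208 + $881 + $28,155 + $7,280 = $60,524 (over)
7 windows exceed the threshold.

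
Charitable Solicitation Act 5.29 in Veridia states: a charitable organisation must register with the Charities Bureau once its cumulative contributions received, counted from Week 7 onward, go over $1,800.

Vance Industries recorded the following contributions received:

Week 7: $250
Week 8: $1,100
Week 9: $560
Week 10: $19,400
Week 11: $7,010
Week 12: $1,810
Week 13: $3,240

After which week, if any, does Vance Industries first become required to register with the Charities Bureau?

Through Week 7: $250
Through Week 8: $1,350
Through Week 9: $1,910 ← exceeds threshold

Week 9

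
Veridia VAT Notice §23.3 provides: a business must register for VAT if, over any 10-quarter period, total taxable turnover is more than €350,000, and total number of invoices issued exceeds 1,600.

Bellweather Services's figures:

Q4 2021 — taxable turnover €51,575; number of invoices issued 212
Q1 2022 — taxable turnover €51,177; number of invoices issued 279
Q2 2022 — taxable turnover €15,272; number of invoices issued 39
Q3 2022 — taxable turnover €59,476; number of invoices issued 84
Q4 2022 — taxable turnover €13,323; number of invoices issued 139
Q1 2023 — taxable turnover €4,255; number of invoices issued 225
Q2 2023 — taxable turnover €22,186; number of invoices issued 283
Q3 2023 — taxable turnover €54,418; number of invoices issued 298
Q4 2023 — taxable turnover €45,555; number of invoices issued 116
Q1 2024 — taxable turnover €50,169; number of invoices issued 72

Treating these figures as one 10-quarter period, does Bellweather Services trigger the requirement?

Total taxable turnover: €51,575 + €51,177 + €15,272 + €59,476 + €13,323 + €4,255 + €22,186 + €54,418 + €45,555 + €50,169 = €367,406 (> €350,000).
Total number of invoices issued: 212 + 279 + 39 + 84 + 139 + 225 + 283 + 298 + 116 + 72 = 1,747 (> 1,600).
The test is 'and': both thresholds are exceeded.

Yes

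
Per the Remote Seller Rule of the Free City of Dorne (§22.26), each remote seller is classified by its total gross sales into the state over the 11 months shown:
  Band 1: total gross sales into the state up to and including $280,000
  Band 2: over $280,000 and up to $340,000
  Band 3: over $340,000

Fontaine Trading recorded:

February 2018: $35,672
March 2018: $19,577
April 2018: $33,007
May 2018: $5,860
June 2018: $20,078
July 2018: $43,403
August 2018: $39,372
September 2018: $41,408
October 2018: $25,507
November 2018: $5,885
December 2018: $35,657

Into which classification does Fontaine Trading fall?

Total gross sales into the state: $35,672 + $19,577 + $33,007 + $5,860 + $20,078 + $43,403 + $39,372 + $41,408 + $25,507 + $5,885 + $35,657 = $305,426.
$280,000 < $305,426 ≤ $340,000, so Band 2 applies.

Band 2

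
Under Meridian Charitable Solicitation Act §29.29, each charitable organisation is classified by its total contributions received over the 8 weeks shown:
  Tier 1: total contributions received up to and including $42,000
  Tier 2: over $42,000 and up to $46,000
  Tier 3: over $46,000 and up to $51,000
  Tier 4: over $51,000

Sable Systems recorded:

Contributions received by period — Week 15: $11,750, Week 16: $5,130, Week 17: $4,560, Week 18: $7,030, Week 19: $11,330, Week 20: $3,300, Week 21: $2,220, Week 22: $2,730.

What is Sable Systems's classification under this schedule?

Total contributions received: $11,750 + $5,130 + $4,560 + $7,030 + $11,330 + $3,300 + $2,220 + $2,730 = $48,050.
$46,000 < $48,050 ≤ $51,000, so Tier 3 applies.

Tier 3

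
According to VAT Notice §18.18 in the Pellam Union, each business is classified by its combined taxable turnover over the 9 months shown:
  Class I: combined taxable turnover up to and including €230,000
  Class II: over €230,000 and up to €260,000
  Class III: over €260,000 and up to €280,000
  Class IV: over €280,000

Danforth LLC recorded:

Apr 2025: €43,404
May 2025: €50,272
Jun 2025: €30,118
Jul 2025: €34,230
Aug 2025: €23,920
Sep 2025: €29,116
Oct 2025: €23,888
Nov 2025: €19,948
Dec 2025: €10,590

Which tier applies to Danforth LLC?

Combined taxable turnover: €43,404 + €50,272 + €30,118 + €34,230 + €23,920 + €29,116 + €23,888 + €19,948 + €10,590 = €265,486.
€260,000 < €265,486 ≤ €280,000, so Class III applies.

Class III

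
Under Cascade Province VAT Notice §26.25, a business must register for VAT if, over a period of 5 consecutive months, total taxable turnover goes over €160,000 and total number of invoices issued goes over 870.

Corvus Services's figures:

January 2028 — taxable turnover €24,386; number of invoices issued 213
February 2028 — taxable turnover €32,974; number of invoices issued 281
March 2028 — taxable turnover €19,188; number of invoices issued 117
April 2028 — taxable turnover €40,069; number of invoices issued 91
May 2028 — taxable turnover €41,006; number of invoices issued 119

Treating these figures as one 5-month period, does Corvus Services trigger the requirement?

Total taxable turnover: €24,386 + €32,974 + €19,188 + €40,069 + €41,006 = €157,623 (≤ €160,000).
Total number of invoices issued: 213 + 281 + 117 + 91 + 119 = 821 (≤ 870).
The test is 'and': the rule requires both, and at least one is not exceeded.

No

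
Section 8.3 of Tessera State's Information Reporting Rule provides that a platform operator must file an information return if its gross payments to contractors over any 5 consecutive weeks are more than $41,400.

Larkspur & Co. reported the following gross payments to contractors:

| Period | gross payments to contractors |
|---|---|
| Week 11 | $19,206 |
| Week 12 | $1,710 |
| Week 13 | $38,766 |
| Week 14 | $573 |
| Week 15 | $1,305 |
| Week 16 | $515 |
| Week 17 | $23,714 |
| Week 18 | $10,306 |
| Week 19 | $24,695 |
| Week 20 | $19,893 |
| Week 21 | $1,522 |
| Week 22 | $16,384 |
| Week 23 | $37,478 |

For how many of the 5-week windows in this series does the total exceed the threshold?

8

Week 11–Week 15: $19,206 + $1,710 + $38,766 + $573 + $1,305 = $61,560 (over)
Week 12–Week 16: $1,710 + $38,766 + $573 + $1,305 + $515 = $42,869 (over)
Week 13–Week 17: $38,766 + $573 + $1,305 + $515 + $23,714 = $64,873 (over)
Week 14–Week 18: $573 + $1,305 + $515 + $23,714 + $10,306 = $36,413 (under)
Week 15–Week 19: $1,305 + $515 + $23,714 + $10,306 + $24,695 = $60,535 (over)
Week 16–Week 20: $515 + $23,714 + $10,306 + $24,695 + $19,893 = $79,123 (over)
Week 17–Week 21: $23,714 + $10,306 + $24,695 + $19,893 + $1,522 = $80,130 (over)
Week 18–Week 22: $10,306 + $24,695 + $19,893 + $1,522 + $16,384 = $72,800 (over)
Week 19–Week 23: $24,695 + $19,893 + $1,522 + $16,384 + $37,478 = $99,972 (over)
8 windows exceed the threshold.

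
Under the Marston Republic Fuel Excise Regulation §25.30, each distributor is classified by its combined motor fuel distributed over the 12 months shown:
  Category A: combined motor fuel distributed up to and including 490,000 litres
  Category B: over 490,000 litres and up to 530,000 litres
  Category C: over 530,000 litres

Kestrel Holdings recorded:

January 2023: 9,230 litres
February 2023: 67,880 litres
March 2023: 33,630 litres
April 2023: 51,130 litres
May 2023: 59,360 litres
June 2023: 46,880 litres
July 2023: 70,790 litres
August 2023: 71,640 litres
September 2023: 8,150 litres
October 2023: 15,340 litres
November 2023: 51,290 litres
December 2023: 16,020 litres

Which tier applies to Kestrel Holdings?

Category B

Combined motor fuel distributed: 9,230 litres + 67,880 litres + 33,630 litres + 51,130 litres + 59,360 litres + 46,880 litres + 70,790 litres + 71,640 litres + 8,150 litres + 15,340 litres + 51,290 litres + 16,020 litres = 501,340 litres.
490,000 litres < 501,340 litres ≤ 530,000 litres, so Category B applies.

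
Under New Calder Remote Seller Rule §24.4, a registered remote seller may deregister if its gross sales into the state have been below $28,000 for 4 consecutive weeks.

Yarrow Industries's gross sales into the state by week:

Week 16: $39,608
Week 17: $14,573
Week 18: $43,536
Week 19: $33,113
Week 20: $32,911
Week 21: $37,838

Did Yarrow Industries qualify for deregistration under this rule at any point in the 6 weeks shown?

Weeks below $28,000: Week 17.
Longest run of consecutive weeks below the threshold: 1.
1 < 4, so Yarrow Industries never became eligible.

No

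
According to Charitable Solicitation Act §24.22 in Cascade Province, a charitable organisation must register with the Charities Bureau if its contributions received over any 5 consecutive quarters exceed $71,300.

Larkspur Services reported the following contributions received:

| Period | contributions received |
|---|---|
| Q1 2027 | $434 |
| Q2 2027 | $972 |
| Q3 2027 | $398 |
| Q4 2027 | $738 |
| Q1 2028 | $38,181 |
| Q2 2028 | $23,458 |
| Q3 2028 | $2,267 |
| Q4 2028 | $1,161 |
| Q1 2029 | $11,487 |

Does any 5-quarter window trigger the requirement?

Q1 2027–Q1 2028: $434 + $972 + $398 + $738 + $38,181 = $40,723 (under)
Q2 2027–Q2 2028: $972 + $398 + $738 + $38,181 + $23,458 = $63,747 (under)
Q3 2027–Q3 2028: $398 + $738 + $38,181 + $23,458 + $2,267 = $65,042 (under)
Q4 2027–Q4 2028: $738 + $38,181 + $23,458 + $2,267 + $1,161 = $65,805 (under)
Q1 2028–Q1 2029: $38,181 + $23,458 + $2,267 + $1,161 + $11,487 = $76,554 (over)
At least one window exceeds $71,300.

Yes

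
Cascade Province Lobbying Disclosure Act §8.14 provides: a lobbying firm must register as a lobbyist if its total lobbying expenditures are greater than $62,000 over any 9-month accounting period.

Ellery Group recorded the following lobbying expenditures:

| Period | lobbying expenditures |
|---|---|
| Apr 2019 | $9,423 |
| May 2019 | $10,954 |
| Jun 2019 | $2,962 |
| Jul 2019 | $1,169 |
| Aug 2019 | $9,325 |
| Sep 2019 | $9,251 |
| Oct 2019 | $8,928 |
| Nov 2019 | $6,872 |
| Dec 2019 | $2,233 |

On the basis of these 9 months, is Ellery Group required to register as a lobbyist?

Total lobbying expenditures: $9,423 + $10,954 + $2,962 + $1,169 + $9,325 + $9,251 + $8,928 + $6,872 + $2,233 = $61,117.
$61,117 ≤ $62,000, so the threshold is not exceeded.

No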